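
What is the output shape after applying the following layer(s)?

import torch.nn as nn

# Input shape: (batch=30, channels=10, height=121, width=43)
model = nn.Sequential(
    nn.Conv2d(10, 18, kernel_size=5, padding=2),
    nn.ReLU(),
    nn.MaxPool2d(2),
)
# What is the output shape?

Input shape: (30, 10, 121, 43)
  -> after Conv2d: (30, 18, 121, 43)
  -> after ReLU: (30, 18, 121, 43)
Output shape: (30, 18, 60, 21)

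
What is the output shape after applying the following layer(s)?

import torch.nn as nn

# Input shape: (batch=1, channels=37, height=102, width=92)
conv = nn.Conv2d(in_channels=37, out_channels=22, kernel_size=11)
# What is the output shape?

Input shape: (1, 37, 102, 92)
Output shape: (1, 22, 92, 82)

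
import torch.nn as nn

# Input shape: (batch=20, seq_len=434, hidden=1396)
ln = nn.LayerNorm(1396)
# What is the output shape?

Input shape: (20, 434, 1396)
Output shape: (20, 434, 1396)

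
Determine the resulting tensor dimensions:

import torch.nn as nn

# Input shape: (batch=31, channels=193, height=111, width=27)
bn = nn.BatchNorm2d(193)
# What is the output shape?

Input shape: (31, 193, 111, 27)
Output shape: (31, 193, 111, 27)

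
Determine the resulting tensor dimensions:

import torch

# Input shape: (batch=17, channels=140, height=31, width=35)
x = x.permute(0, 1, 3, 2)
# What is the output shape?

Input shape: (17, 140, 31, 35)
Output shape: (17, 140, 35, 31)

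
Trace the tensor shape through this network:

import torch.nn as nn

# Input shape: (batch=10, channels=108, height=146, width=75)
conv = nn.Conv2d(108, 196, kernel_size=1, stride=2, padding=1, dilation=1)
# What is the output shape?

Input shape: (10, 108, 146, 75)
Output shape: (10, 196, 74, 39)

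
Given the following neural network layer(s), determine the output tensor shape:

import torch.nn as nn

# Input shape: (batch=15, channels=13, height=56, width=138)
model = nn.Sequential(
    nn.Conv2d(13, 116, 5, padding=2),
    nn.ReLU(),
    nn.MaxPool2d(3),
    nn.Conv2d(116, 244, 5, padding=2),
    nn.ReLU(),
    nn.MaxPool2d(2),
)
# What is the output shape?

Input shape: (15, 13, 56, 138)
  -> after first Conv2d: (15, 116, 56, 138)
  -> after first MaxPool2d: (15, 116, 18, 46)
  -> after second Conv2d: (15, 244, 18, 46)
Output shape: (15, 244, 9, 23)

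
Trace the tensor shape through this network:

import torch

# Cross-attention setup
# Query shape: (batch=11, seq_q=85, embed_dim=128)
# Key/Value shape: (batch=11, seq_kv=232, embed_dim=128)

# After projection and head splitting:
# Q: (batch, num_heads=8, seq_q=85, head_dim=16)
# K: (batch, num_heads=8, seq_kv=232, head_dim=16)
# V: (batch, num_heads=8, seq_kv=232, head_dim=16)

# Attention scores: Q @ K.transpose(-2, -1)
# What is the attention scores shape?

Input shape: (11, 85, 128)
Output shape: (11, 8, 85, 232)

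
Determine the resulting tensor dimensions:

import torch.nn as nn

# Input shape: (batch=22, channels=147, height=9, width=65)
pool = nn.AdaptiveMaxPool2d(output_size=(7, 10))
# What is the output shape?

Input shape: (22, 147, 9, 65)
Output shape: (22, 147, 7, 10)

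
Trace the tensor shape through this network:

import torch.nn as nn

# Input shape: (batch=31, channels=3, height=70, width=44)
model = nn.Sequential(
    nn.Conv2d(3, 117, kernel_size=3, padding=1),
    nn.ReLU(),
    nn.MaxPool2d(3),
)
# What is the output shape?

Input shape: (31, 3, 70, 44)
  -> after Conv2d: (31, 117, 70, 44)
  -> after ReLU: (31, 117, 70, 44)
Output shape: (31, 117, 23, 14)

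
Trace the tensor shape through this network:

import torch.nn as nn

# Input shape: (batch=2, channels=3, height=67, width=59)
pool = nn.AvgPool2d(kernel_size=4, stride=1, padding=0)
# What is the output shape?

Input shape: (2, 3, 67, 59)
Output shape: (2, 3, 64, 56)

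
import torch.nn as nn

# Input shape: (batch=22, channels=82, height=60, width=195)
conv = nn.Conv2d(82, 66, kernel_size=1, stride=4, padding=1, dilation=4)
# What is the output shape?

Input shape: (22, 82, 60, 195)
Output shape: (22, 66, 16, 50)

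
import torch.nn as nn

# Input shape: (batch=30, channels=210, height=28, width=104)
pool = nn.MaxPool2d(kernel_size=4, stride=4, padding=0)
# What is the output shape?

Input shape: (30, 210, 28, 104)
Output shape: (30, 210, 7, 26)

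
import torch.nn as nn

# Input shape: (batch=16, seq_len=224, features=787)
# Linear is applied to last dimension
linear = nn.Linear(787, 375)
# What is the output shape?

Input shape: (16, 224, 787)
Output shape: (16, 224, 375)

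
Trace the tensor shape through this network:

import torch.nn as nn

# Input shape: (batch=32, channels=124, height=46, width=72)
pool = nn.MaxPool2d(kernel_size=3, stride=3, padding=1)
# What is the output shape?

Input shape: (32, 124, 46, 72)
Output shape: (32, 124, 16, 24)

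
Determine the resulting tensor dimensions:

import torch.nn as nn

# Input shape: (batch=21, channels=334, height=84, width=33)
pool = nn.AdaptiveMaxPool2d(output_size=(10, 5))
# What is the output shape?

Input shape: (21, 334, 84, 33)
Output shape: (21, 334, 10, 5)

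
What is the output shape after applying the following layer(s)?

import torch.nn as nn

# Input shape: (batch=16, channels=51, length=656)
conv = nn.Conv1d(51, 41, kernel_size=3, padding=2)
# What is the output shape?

Input shape: (16, 51, 656)
Output shape: (16, 41, 658)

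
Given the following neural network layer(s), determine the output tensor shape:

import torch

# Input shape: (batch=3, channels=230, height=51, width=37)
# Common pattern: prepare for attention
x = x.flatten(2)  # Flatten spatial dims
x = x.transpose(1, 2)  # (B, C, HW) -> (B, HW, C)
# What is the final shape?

Input shape: (3, 230, 51, 37)
  -> after flatten(2): (3, 230, 1887)
Output shape: (3, 1887, 230)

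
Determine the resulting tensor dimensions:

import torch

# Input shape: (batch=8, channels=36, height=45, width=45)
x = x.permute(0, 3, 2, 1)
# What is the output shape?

Input shape: (8, 36, 45, 45)
Output shape: (8, 45, 45, 36)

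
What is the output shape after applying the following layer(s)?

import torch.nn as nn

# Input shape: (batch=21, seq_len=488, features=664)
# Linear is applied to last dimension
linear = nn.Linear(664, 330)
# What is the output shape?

Input shape: (21, 488, 664)
Output shape: (21, 488, 330)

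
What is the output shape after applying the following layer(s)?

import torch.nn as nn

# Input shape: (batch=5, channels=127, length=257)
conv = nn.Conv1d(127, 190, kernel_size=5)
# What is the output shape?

Input shape: (5, 127, 257)
Output shape: (5, 190, 253)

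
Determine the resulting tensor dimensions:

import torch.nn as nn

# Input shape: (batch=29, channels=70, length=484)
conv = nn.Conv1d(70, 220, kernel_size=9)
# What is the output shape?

Input shape: (29, 70, 484)
Output shape: (29, 220, 476)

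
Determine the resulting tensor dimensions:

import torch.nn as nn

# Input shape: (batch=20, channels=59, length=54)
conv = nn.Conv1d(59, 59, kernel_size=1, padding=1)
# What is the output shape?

Input shape: (20, 59, 54)
Output shape: (20, 59, 56)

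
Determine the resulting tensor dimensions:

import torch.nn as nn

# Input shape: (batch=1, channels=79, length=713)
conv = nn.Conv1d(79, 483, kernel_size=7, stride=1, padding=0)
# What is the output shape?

Input shape: (1, 79, 713)
Output shape: (1, 483, 707)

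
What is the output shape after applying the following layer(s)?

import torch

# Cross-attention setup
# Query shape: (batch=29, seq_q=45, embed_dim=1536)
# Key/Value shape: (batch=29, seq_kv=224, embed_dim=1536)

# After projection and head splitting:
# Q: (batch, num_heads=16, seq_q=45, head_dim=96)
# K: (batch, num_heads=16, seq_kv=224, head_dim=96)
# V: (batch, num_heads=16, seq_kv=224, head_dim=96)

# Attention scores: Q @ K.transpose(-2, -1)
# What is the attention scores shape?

Input shape: (29, 45, 1536)
Output shape: (29, 16, 45, 224)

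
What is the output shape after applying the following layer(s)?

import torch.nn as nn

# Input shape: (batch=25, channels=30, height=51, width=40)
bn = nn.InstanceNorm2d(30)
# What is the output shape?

Input shape: (25, 30, 51, 40)
Output shape: (25, 30, 51, 40)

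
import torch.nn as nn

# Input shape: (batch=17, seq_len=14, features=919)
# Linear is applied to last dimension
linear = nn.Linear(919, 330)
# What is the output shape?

Input shape: (17, 14, 919)
Output shape: (17, 14, 330)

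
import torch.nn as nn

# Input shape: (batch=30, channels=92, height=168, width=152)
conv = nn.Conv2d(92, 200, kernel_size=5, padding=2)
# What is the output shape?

Input shape: (30, 92, 168, 152)
Output shape: (30, 200, 168, 152)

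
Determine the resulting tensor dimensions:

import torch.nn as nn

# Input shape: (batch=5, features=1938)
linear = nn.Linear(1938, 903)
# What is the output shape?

Input shape: (5, 1938)
Output shape: (5, 903)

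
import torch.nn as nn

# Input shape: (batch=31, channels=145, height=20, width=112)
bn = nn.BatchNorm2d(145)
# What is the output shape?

Input shape: (31, 145, 20, 112)
Output shape: (31, 145, 20, 112)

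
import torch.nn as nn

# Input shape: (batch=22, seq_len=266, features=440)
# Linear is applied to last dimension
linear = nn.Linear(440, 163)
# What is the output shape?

Input shape: (22, 266, 440)
Output shape: (22, 266, 163)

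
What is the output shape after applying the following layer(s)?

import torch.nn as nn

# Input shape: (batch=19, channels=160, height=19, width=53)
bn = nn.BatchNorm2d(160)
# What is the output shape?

Input shape: (19, 160, 19, 53)
Output shape: (19, 160, 19, 53)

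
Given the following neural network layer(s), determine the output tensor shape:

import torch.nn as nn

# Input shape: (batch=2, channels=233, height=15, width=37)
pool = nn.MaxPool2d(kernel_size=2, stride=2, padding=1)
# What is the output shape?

Input shape: (2, 233, 15, 37)
Output shape: (2, 233, 8, 19)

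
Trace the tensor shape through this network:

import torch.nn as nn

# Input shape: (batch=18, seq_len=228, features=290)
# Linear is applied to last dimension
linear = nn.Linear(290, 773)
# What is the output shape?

Input shape: (18, 228, 290)
Output shape: (18, 228, 773)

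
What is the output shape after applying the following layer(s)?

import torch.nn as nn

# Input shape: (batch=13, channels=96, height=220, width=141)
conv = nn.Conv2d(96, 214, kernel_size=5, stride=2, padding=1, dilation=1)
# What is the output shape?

Input shape: (13, 96, 220, 141)
Output shape: (13, 214, 109, 70)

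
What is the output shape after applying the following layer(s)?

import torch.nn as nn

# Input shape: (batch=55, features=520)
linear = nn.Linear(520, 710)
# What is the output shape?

Input shape: (55, 520)
Output shape: (55, 710)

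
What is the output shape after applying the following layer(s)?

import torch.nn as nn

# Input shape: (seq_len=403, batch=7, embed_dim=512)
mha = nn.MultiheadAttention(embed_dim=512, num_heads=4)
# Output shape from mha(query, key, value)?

Input shape: (403, 7, 512)
Output shape: (403, 7, 512)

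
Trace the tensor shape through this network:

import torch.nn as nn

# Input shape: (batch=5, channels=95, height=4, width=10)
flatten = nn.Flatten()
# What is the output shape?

Input shape: (5, 95, 4, 10)
Output shape: (5, 3800)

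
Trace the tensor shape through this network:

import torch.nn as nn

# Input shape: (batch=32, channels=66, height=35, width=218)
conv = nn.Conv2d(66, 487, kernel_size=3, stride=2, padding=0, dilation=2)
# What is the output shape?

Input shape: (32, 66, 35, 218)
Output shape: (32, 487, 16, 107)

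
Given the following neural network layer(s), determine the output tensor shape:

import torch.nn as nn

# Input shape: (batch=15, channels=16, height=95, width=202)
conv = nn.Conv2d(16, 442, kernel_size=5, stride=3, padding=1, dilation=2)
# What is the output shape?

Input shape: (15, 16, 95, 202)
Output shape: (15, 442, 30, 66)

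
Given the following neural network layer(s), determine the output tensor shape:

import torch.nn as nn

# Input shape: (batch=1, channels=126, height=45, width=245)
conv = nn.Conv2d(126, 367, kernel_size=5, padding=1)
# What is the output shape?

Input shape: (1, 126, 45, 245)
Output shape: (1, 367, 43, 243)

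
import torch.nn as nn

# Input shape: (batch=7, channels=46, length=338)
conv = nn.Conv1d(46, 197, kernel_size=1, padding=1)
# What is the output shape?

Input shape: (7, 46, 338)
Output shape: (7, 197, 340)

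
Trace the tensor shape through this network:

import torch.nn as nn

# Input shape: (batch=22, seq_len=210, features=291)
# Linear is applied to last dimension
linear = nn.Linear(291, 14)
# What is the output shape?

Input shape: (22, 210, 291)
Output shape: (22, 210, 14)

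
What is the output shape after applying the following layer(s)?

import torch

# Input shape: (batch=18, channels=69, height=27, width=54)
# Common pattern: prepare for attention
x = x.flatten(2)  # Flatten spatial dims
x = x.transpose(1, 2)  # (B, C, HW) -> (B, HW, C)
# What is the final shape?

Input shape: (18, 69, 27, 54)
  -> after flatten(2): (18, 69, 1458)
Output shape: (18, 1458, 69)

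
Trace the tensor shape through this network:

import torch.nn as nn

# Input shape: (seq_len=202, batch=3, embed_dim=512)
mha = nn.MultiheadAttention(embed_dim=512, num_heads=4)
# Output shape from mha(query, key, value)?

Input shape: (202, 3, 512)
Output shape: (202, 3, 512)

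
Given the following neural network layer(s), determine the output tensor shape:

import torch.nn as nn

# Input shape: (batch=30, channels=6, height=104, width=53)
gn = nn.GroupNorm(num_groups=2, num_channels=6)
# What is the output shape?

Input shape: (30, 6, 104, 53)
Output shape: (30, 6, 104, 53)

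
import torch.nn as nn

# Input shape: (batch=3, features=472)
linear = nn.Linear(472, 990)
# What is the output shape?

Input shape: (3, 472)
Output shape: (3, 990)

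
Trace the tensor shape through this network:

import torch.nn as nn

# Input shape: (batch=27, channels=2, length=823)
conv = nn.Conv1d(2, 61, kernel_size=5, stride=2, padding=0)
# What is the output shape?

Input shape: (27, 2, 823)
Output shape: (27, 61, 410)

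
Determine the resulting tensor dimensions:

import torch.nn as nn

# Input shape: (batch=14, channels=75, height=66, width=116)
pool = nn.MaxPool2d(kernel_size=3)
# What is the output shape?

Input shape: (14, 75, 66, 116)
Output shape: (14, 75, 22, 38)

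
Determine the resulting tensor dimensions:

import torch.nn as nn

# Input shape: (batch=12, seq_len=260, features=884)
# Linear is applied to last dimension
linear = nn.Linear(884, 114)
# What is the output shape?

Input shape: (12, 260, 884)
Output shape: (12, 260, 114)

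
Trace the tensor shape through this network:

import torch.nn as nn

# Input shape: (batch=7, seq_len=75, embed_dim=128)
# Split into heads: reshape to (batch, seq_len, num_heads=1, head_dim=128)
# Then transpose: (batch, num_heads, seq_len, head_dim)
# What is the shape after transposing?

Input shape: (7, 75, 128)
  -> after reshape: (7, 75, 1, 128)
Output shape: (7, 1, 75, 128)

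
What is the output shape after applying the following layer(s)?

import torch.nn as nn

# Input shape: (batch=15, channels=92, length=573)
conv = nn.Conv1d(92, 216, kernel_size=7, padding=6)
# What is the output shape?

Input shape: (15, 92, 573)
Output shape: (15, 216, 579)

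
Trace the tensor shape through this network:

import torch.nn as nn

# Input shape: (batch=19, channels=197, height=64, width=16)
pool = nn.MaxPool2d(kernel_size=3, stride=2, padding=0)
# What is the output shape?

Input shape: (19, 197, 64, 16)
Output shape: (19, 197, 31, 7)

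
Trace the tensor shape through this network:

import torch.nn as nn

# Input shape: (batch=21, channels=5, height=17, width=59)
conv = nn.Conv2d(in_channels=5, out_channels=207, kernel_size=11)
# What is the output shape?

Input shape: (21, 5, 17, 59)
Output shape: (21, 207, 7, 49)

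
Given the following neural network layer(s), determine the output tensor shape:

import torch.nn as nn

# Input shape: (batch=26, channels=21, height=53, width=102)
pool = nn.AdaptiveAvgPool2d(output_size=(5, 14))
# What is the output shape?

Input shape: (26, 21, 53, 102)
Output shape: (26, 21, 5, 14)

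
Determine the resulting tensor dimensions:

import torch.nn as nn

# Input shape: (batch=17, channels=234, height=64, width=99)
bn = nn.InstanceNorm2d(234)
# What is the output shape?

Input shape: (17, 234, 64, 99)
Output shape: (17, 234, 64, 99)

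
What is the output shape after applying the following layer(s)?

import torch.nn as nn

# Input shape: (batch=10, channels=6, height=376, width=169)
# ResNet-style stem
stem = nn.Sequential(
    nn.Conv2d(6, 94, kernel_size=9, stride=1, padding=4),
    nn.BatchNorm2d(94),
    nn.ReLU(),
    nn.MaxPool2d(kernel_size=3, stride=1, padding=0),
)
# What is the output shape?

Input shape: (10, 6, 376, 169)
  -> after Conv2d 9x9 stride=1: (10, 94, 376, 169)
Output shape: (10, 94, 374, 167)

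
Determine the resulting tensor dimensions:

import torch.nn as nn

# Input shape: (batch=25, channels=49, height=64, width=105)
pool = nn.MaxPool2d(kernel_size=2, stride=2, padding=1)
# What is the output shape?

Input shape: (25, 49, 64, 105)
Output shape: (25, 49, 33, 53)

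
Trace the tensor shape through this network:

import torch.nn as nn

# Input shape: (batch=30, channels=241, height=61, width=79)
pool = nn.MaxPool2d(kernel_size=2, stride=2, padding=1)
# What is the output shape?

Input shape: (30, 241, 61, 79)
Output shape: (30, 241, 31, 40)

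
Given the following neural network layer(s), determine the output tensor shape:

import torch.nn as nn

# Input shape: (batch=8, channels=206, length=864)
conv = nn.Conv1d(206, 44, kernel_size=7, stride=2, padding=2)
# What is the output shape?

Input shape: (8, 206, 864)
Output shape: (8, 44, 431)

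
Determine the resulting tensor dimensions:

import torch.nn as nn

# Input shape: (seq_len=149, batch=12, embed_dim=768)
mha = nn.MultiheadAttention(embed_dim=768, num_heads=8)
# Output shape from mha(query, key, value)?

Input shape: (149, 12, 768)
Output shape: (149, 12, 768)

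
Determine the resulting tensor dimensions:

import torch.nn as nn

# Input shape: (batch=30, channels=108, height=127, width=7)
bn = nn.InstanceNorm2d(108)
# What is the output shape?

Input shape: (30, 108, 127, 7)
Output shape: (30, 108, 127, 7)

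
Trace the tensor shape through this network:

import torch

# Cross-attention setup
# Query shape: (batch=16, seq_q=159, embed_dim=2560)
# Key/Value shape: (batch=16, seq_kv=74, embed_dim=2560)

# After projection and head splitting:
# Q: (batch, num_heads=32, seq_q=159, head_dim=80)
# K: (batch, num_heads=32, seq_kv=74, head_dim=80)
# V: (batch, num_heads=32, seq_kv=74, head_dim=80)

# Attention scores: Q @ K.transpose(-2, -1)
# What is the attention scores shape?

Input shape: (16, 159, 2560)
Output shape: (16, 32, 159, 74)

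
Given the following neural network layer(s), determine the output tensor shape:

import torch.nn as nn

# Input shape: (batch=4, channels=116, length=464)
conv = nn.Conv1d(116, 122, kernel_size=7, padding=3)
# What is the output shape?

Input shape: (4, 116, 464)
Output shape: (4, 122, 464)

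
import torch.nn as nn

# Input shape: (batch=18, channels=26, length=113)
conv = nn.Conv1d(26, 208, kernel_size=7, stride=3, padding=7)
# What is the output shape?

Input shape: (18, 26, 113)
Output shape: (18, 208, 41)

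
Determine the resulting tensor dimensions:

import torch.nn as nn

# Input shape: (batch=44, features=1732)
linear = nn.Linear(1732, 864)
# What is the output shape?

Input shape: (44, 1732)
Output shape: (44, 864)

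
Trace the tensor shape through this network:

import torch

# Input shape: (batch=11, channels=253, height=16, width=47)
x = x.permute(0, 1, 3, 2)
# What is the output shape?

Input shape: (11, 253, 16, 47)
Output shape: (11, 253, 47, 16)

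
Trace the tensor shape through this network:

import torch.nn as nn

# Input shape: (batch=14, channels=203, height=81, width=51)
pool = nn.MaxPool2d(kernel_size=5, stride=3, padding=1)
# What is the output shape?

Input shape: (14, 203, 81, 51)
Output shape: (14, 203, 27, 17)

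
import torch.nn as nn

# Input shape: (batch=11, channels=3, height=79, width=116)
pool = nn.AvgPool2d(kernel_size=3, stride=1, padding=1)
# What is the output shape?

Input shape: (11, 3, 79, 116)
Output shape: (11, 3, 79, 116)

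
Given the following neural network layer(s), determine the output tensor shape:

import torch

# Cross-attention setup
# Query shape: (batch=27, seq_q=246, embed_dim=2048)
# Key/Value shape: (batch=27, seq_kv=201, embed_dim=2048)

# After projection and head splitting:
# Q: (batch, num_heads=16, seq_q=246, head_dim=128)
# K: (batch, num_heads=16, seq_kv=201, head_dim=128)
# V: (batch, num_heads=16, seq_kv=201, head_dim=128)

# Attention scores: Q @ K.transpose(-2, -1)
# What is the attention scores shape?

Input shape: (27, 246, 2048)
Output shape: (27, 16, 246, 201)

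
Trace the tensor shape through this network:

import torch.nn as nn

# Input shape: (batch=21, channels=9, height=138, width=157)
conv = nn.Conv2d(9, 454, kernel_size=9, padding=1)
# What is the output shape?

Input shape: (21, 9, 138, 157)
Output shape: (21, 454, 132, 151)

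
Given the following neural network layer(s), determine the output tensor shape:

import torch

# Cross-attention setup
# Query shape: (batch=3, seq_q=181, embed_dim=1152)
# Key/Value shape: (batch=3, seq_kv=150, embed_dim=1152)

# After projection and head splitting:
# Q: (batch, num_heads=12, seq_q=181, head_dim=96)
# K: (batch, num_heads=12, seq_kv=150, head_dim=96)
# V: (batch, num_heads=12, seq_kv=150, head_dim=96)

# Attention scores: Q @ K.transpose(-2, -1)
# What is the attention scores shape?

Input shape: (3, 181, 1152)
Output shape: (3, 12, 181, 150)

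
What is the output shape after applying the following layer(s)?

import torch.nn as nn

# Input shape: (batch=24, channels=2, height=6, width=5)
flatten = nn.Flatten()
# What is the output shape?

Input shape: (24, 2, 6, 5)
Output shape: (24, 60)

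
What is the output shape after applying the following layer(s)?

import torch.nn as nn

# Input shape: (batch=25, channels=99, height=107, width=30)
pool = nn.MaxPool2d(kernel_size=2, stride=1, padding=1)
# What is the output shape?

Input shape: (25, 99, 107, 30)
Output shape: (25, 99, 108, 31)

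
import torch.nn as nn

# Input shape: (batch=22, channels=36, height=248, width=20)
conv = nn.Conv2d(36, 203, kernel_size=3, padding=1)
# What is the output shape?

Input shape: (22, 36, 248, 20)
Output shape: (22, 203, 248, 20)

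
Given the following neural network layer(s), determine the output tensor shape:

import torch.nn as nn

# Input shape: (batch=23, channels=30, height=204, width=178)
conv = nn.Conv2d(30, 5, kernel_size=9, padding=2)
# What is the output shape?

Input shape: (23, 30, 204, 178)
Output shape: (23, 5, 200, 174)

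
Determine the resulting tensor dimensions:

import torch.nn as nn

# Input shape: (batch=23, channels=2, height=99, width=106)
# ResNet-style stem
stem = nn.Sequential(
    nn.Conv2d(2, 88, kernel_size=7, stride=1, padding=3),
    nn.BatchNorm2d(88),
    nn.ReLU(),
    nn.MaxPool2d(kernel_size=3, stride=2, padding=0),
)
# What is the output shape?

Input shape: (23, 2, 99, 106)
  -> after Conv2d 7x7 stride=1: (23, 88, 99, 106)
Output shape: (23, 88, 49, 52)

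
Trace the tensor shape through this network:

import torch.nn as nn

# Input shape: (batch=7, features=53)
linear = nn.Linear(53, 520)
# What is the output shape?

Input shape: (7, 53)
Output shape: (7, 520)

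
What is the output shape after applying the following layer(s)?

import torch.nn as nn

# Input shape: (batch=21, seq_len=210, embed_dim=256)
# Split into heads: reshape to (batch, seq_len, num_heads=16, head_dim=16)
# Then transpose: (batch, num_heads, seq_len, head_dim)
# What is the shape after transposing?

Input shape: (21, 210, 256)
  -> after reshape: (21, 210, 16, 16)
Output shape: (21, 16, 210, 16)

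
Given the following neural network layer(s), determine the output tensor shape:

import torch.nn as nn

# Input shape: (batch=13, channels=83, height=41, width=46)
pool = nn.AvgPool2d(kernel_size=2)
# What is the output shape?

Input shape: (13, 83, 41, 46)
Output shape: (13, 83, 20, 23)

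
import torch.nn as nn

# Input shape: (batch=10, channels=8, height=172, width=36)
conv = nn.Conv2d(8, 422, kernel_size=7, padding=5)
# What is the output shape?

Input shape: (10, 8, 172, 36)
Output shape: (10, 422, 176, 40)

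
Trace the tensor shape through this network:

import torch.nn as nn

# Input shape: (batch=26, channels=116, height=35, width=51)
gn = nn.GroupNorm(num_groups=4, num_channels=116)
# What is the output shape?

Input shape: (26, 116, 35, 51)
Output shape: (26, 116, 35, 51)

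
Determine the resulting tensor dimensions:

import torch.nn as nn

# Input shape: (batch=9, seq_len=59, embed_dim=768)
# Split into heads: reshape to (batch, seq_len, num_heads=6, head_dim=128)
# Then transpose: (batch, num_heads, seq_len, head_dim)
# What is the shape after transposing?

Input shape: (9, 59, 768)
  -> after reshape: (9, 59, 6, 128)
Output shape: (9, 6, 59, 128)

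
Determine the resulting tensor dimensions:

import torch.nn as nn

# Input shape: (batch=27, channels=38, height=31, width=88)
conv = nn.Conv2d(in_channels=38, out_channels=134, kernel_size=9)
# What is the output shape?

Input shape: (27, 38, 31, 88)
Output shape: (27, 134, 23, 80)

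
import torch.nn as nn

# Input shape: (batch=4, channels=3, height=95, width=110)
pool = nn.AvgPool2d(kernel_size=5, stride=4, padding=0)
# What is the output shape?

Input shape: (4, 3, 95, 110)
Output shape: (4, 3, 23, 27)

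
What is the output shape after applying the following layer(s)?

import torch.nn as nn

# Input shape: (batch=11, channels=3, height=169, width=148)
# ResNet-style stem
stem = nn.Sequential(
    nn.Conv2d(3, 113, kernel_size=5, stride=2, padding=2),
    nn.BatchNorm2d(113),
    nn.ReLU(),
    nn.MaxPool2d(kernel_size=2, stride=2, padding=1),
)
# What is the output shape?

Input shape: (11, 3, 169, 148)
  -> after Conv2d 5x5 stride=2: (11, 113, 85, 74)
Output shape: (11, 113, 43, 38)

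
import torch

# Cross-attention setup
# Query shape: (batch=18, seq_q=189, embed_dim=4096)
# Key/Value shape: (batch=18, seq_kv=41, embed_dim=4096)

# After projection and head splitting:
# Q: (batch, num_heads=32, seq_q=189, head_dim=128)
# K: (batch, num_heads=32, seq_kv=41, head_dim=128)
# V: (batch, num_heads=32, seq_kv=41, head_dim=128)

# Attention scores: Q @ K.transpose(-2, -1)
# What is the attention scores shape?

Input shape: (18, 189, 4096)
Output shape: (18, 32, 189, 41)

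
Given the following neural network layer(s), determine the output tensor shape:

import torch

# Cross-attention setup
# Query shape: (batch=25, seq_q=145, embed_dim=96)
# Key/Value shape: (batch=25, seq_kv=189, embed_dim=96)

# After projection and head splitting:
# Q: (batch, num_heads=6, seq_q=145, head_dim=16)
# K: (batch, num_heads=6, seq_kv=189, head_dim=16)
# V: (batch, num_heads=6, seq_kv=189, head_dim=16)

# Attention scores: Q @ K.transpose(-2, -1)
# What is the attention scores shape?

Input shape: (25, 145, 96)
Output shape: (25, 6, 145, 189)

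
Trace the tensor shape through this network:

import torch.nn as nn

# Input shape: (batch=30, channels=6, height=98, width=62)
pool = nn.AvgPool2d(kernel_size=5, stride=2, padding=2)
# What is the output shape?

Input shape: (30, 6, 98, 62)
Output shape: (30, 6, 49, 31)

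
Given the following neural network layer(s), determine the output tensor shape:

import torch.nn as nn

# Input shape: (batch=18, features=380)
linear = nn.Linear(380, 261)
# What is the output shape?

Input shape: (18, 380)
Output shape: (18, 261)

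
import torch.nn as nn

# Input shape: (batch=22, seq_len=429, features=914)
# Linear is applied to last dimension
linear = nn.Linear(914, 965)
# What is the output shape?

Input shape: (22, 429, 914)
Output shape: (22, 429, 965)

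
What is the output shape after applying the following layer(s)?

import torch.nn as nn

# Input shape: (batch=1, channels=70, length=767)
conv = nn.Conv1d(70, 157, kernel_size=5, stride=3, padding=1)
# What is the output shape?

Input shape: (1, 70, 767)
Output shape: (1, 157, 255)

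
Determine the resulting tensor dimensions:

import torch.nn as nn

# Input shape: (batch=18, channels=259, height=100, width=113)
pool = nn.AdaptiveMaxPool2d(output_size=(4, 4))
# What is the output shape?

Input shape: (18, 259, 100, 113)
Output shape: (18, 259, 4, 4)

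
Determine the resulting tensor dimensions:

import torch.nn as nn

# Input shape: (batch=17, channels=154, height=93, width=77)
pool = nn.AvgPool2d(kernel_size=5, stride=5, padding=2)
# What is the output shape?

Input shape: (17, 154, 93, 77)
Output shape: (17, 154, 19, 16)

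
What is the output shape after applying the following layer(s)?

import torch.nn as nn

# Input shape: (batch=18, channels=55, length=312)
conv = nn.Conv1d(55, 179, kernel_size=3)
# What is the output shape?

Input shape: (18, 55, 312)
Output shape: (18, 179, 310)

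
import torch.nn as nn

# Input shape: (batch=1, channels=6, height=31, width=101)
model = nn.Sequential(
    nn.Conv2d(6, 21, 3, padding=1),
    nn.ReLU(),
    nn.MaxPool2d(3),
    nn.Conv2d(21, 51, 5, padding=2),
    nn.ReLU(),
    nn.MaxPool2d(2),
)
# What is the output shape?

Input shape: (1, 6, 31, 101)
  -> after first Conv2d: (1, 21, 31, 101)
  -> after first MaxPool2d: (1, 21, 10, 33)
  -> after second Conv2d: (1, 51, 10, 33)
Output shape: (1, 51, 5, 16)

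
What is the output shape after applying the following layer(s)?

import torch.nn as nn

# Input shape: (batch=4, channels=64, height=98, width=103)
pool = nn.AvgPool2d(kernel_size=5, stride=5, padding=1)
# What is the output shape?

Input shape: (4, 64, 98, 103)
Output shape: (4, 64, 20, 21)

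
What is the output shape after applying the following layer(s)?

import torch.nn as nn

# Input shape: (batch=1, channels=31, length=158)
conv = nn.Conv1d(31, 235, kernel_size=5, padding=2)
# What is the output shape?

Input shape: (1, 31, 158)
Output shape: (1, 235, 158)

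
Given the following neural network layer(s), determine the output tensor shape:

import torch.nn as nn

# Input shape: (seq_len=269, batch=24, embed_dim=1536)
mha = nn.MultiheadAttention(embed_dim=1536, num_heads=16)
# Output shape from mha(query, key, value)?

Input shape: (269, 24, 1536)
Output shape: (269, 24, 1536)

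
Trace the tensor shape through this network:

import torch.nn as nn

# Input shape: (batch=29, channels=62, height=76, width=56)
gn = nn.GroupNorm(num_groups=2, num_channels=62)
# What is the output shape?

Input shape: (29, 62, 76, 56)
Output shape: (29, 62, 76, 56)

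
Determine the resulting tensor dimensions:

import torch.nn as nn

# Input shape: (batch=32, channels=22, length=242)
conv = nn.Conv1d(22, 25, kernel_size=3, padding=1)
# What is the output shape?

Input shape: (32, 22, 242)
Output shape: (32, 25, 242)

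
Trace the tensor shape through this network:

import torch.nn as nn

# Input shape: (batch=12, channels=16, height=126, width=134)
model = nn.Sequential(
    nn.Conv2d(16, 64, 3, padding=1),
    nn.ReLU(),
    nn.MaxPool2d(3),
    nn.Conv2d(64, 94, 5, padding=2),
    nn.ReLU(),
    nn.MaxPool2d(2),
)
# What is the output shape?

Input shape: (12, 16, 126, 134)
  -> after first Conv2d: (12, 64, 126, 134)
  -> after first MaxPool2d: (12, 64, 42, 44)
  -> after second Conv2d: (12, 94, 42, 44)
Output shape: (12, 94, 21, 22)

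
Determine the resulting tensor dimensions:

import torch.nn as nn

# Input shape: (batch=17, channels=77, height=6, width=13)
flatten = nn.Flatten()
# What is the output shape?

Input shape: (17, 77, 6, 13)
Output shape: (17, 6006)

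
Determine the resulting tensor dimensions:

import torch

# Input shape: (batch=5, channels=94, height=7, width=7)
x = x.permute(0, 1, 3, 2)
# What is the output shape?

Input shape: (5, 94, 7, 7)
Output shape: (5, 94, 7, 7)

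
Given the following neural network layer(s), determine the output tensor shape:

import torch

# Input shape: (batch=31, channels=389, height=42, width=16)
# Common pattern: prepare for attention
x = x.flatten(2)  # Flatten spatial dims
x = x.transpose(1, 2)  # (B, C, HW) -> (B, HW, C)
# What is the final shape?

Input shape: (31, 389, 42, 16)
  -> after flatten(2): (31, 389, 672)
Output shape: (31, 672, 389)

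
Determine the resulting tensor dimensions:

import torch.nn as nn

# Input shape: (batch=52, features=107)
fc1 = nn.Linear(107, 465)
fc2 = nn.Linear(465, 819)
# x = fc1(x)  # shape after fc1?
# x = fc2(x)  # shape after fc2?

Input shape: (52, 107)
  -> after fc1: (52, 465)
Output shape: (52, 819)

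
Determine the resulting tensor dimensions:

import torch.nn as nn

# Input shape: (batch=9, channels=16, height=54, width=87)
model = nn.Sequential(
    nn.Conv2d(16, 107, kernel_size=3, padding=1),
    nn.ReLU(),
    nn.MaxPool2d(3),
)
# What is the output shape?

Input shape: (9, 16, 54, 87)
  -> after Conv2d: (9, 107, 54, 87)
  -> after ReLU: (9, 107, 54, 87)
Output shape: (9, 107, 18, 29)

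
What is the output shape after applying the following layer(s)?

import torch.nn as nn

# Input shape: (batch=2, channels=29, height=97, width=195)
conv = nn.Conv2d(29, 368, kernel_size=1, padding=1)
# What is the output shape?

Input shape: (2, 29, 97, 195)
Output shape: (2, 368, 99, 197)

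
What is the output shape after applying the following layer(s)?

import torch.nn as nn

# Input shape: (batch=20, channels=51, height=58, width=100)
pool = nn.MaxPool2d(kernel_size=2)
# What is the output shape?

Input shape: (20, 51, 58, 100)
Output shape: (20, 51, 29, 50)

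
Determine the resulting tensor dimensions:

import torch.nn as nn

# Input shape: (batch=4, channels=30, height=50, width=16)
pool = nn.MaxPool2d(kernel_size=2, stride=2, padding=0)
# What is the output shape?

Input shape: (4, 30, 50, 16)
Output shape: (4, 30, 25, 8)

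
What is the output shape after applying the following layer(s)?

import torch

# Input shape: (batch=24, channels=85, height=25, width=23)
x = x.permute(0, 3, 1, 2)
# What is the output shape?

Input shape: (24, 85, 25, 23)
Output shape: (24, 23, 85, 25)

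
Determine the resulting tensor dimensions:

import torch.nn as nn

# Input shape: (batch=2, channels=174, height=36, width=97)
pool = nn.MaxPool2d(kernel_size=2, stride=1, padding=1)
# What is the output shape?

Input shape: (2, 174, 36, 97)
Output shape: (2, 174, 37, 98)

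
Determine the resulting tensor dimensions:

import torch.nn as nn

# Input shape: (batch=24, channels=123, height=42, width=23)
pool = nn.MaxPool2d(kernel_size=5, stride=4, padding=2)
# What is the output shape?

Input shape: (24, 123, 42, 23)
Output shape: (24, 123, 11, 6)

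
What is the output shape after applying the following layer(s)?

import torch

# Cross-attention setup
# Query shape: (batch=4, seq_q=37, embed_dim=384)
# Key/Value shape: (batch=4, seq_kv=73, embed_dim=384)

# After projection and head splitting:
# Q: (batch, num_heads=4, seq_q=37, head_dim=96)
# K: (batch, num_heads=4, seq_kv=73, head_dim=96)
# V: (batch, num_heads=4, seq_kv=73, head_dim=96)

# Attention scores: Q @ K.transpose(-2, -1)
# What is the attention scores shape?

Input shape: (4, 37, 384)
Output shape: (4, 4, 37, 73)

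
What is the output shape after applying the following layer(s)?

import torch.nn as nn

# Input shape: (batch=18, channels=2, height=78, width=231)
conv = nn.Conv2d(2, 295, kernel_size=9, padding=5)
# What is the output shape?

Input shape: (18, 2, 78, 231)
Output shape: (18, 295, 80, 233)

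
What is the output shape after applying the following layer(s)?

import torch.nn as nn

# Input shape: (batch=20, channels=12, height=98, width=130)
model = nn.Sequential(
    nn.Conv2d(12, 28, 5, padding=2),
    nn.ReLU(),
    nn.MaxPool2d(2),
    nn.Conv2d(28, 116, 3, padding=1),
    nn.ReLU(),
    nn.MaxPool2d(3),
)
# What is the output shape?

Input shape: (20, 12, 98, 130)
  -> after first Conv2d: (20, 28, 98, 130)
  -> after first MaxPool2d: (20, 28, 49, 65)
  -> after second Conv2d: (20, 116, 49, 65)
Output shape: (20, 116, 16, 21)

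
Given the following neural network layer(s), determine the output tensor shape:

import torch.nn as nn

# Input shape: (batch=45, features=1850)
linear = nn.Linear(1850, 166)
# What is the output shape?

Input shape: (45, 1850)
Output shape: (45, 166)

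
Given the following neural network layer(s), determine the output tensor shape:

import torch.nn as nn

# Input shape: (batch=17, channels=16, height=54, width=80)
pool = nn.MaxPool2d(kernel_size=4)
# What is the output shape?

Input shape: (17, 16, 54, 80)
Output shape: (17, 16, 13, 20)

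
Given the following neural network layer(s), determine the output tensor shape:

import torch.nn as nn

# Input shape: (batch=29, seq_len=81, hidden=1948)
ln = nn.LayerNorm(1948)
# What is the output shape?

Input shape: (29, 81, 1948)
Output shape: (29, 81, 1948)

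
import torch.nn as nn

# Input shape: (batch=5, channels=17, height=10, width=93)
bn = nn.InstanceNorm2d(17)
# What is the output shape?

Input shape: (5, 17, 10, 93)
Output shape: (5, 17, 10, 93)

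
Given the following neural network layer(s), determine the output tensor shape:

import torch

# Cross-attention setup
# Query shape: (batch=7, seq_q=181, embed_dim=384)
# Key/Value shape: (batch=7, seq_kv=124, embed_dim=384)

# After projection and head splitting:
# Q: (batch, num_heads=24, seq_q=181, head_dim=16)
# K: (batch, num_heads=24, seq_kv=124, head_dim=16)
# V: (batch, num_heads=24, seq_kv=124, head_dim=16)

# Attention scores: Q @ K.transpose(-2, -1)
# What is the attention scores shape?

Input shape: (7, 181, 384)
Output shape: (7, 24, 181, 124)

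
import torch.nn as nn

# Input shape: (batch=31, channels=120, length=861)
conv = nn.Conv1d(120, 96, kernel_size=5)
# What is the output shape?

Input shape: (31, 120, 861)
Output shape: (31, 96, 857)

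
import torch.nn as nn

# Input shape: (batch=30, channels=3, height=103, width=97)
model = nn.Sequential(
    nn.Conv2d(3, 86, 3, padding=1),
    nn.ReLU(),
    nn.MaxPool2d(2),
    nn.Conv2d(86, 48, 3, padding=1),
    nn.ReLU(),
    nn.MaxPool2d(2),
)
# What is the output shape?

Input shape: (30, 3, 103, 97)
  -> after first Conv2d: (30, 86, 103, 97)
  -> after first MaxPool2d: (30, 86, 51, 48)
  -> after second Conv2d: (30, 48, 51, 48)
Output shape: (30, 48, 25, 24)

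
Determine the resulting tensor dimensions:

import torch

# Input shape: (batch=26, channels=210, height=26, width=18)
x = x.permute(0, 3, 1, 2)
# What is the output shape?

Input shape: (26, 210, 26, 18)
Output shape: (26, 18, 210, 26)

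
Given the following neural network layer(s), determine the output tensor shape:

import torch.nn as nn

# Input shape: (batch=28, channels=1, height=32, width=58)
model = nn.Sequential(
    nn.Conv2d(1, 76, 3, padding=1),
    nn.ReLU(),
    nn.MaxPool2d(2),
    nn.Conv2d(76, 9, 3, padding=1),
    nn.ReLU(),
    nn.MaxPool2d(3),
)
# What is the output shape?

Input shape: (28, 1, 32, 58)
  -> after first Conv2d: (28, 76, 32, 58)
  -> after first MaxPool2d: (28, 76, 16, 29)
  -> after second Conv2d: (28, 9, 16, 29)
Output shape: (28, 9, 5, 9)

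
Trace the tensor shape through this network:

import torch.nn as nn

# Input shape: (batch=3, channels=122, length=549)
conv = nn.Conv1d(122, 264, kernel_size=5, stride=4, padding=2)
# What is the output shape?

Input shape: (3, 122, 549)
Output shape: (3, 264, 138)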